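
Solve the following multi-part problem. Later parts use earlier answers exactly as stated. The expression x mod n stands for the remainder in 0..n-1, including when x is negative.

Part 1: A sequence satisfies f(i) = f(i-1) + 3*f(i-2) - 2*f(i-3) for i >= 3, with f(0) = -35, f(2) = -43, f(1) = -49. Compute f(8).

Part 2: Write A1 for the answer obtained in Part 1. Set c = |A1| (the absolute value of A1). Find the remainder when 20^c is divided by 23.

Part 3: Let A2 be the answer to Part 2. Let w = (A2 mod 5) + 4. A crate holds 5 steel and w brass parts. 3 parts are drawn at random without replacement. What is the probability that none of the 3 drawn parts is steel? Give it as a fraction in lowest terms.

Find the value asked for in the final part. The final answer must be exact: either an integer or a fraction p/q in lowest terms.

28/143

Part 1: f(3) = 1*(-43) + 3*(-49) - 2*(-35) = -120; iterating: f(3)=-120, f(4)=-151, f(5)=-425, f(6)=-638, f(7)=-1611, f(8)=-2675; answer -2675
Part 2: A1 = -2675; c = 2675; squarings mod 23: 20^1=20, 20^2=9, 20^4=12, 20^8=6, 20^16=13, 20^32=8, 20^64=18, 20^128=2, 20^256=4, 20^512=16, 20^1024=3, 20^2048=9; 20^2675 = 20^1 * 20^2 * 20^16 * 20^32 * 20^64 * 20^512 * 20^2048 = 14 (mod 23); answer 14
Part 3: A2 = 14; w = 8; total draws C(13,3) = 286; favorable C(8,3) = 56; P = 28/143; answer 28/143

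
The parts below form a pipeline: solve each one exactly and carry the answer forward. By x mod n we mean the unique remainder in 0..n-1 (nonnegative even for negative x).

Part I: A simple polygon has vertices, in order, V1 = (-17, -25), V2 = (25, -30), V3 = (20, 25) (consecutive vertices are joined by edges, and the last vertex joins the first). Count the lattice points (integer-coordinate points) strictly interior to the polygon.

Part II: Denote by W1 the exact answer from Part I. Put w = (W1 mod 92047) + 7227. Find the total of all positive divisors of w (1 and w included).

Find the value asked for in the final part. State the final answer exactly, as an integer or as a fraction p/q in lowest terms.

Part I: cross terms: (-17*-30 - 25*-25)=1135, (25*25 - 20*-30)=1225, (20*-25 - -17*25)=-75; twice the area = |2285| = 2285; area = 2285/2; boundary points = 1 + 5 + 1 = 7; strictly interior points = area - boundary/2 + 1 = 1140; answer 1140
Part II: W1 = 1140; w = 8367; 8367 = 3 * 2789; sigma = (1 + 3) * (1 + 2789) = 4 * 2790 = 11160; answer 11160

11160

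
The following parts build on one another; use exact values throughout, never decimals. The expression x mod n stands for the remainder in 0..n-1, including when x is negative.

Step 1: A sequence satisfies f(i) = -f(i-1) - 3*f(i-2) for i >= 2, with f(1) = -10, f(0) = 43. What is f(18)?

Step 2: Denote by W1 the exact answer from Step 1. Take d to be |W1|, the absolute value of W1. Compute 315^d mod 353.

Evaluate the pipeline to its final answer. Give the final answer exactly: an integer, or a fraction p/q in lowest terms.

127

Step 1: f(2) = -1*(-10) - 3*(43) = -119; iterating: f(2)=-119, f(3)=149, f(4)=208, f(5)=-655, f(6)=31, f(7)=1934, f(8)=-2027, f(9)=-3775, f(10)=9856, f(11)=1469, f(12)=-31037, f(13)=26630, f(14)=66481, f(15)=-146371, f(16)=-53072, f(17)=492185, f(18)=-332969; answer -332969
Step 2: W1 = -332969; d = 332969; squarings mod 353: 315^1=315, 315^2=32, 315^4=318, 315^8=166, 315^16=22, 315^32=131, 315^64=217, 315^128=140, 315^256=185, 315^512=337, 315^1024=256, 315^2048=231, 315^4096=58, 315^8192=187, 315^16384=22, 315^32768=131, 315^65536=217, 315^131072=140, 315^262144=185; 315^332969 = 315^1 * 315^8 * 315^32 * 315^128 * 315^1024 * 315^4096 * 315^65536 * 315^262144 = 127 (mod 353); answer 127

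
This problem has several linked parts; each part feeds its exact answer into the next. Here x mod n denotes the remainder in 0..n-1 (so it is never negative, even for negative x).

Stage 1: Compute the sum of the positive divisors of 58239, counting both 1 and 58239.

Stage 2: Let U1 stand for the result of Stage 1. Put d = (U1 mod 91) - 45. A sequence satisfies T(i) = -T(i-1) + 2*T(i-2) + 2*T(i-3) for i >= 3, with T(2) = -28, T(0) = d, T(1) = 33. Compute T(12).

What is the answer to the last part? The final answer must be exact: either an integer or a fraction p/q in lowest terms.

-1020

Stage 1: 58239 = 3^4 * 719; sigma = (1 + 3 + 9 + 27 + 81) * (1 + 719) = 121 * 720 = 87120; answer 87120
Stage 2: U1 = 87120; d = -12; T(3) = -1*(-28) + 2*(33) + 2*(-12) = 70; iterating: T(3)=70, T(4)=-60, T(5)=144, T(6)=-124, T(7)=292, T(8)=-252, T(9)=588, T(10)=-508, T(11)=1180, T(12)=-1020; answer -1020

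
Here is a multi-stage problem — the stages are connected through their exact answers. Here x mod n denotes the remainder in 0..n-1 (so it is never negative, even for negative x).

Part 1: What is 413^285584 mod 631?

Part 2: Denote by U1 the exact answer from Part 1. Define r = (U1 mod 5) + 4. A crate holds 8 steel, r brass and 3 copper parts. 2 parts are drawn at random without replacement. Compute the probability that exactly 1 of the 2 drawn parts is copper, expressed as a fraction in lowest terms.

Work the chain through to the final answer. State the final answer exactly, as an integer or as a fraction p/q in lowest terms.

Part 1: squarings mod 631: 413^1=413, 413^2=199, 413^4=479, 413^8=388, 413^16=366, 413^32=184, 413^64=413, 413^128=199, 413^256=479, 413^512=388, 413^1024=366, 413^2048=184, 413^4096=413, 413^8192=199, 413^16384=479, 413^32768=388, 413^65536=366, 413^131072=184, 413^262144=413; 413^285584 = 413^16 * 413^128 * 413^256 * 413^512 * 413^2048 * 413^4096 * 413^16384 * 413^262144 = 324 (mod 631); answer 324
Part 2: U1 = 324; r = 8; total draws C(19,2) = 171; favorable C(3,1)*C(16,1) = 48; P = 16/57; answer 16/57

16/57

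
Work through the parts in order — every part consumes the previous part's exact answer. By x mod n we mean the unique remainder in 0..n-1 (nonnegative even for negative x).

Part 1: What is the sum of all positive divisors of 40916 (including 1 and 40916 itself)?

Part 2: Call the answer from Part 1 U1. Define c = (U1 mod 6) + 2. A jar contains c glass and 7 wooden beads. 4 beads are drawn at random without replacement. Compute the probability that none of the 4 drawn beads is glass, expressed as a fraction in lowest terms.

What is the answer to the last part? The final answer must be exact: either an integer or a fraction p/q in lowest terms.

Part 1: 40916 = 2^2 * 53 * 193; sigma = (1 + 2 + 4) * (1 + 53) * (1 + 193) = 7 * 54 * 194 = 73332; answer 73332
Part 2: U1 = 73332; c = 2; total draws C(9,4) = 126; favorable C(7,4) = 35; P = 5/18; answer 5/18

5/18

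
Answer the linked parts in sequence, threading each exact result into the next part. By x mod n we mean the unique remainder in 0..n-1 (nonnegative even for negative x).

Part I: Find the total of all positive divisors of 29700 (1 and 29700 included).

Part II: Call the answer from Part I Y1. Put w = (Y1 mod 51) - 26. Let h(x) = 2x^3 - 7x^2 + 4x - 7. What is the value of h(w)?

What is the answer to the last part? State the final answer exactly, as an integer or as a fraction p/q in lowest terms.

Part I: 29700 = 2^2 * 3^3 * 5^2 * 11; sigma = (1 + 2 + 4) * (1 + 3 + 9 + 27) * (1 + 5 + 25) * (1 + 11) = 7 * 40 * 31 * 12 = 104160; answer 104160
Part II: Y1 = 104160; w = -8; 2*(-8)^3 - 7*(-8)^2 + 4*(-8)^1 - 7 = (-1024) + (-448) + (-32) + (-7) = -1511; answer -1511

-1511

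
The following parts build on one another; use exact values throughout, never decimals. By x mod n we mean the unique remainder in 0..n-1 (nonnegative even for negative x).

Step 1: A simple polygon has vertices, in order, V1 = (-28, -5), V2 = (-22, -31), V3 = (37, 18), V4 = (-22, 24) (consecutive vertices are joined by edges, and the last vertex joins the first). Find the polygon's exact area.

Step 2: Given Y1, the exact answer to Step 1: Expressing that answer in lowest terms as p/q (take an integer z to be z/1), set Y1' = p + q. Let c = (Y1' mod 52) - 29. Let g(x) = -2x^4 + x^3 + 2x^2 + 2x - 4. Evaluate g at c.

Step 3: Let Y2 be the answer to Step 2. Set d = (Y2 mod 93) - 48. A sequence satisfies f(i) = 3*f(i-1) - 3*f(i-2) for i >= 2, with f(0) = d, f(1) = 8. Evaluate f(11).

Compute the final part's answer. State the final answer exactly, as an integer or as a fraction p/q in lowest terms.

27945

Step 1: cross terms: (-28*-31 - -22*-5)=758, (-22*18 - 37*-31)=751, (37*24 - -22*18)=1284, (-22*-5 - -28*24)=782; twice the area = |3575| = 3575; area = 3575/2; answer 3575/2
Step 2: Y1 = 3575/2; threaded value p + q = 3577; c = 12; -2*(12)^4 + 1*(12)^3 + 2*(12)^2 + 2*(12)^1 - 4 = (-41472) + (1728) + (288) + (24) + (-4) = -39436; answer -39436
Step 3: Y2 = -39436; d = 41; f(2) = 3*(8) - 3*(41) = -99; iterating: f(2)=-99, f(3)=-321, f(4)=-666, f(5)=-1035, f(6)=-1107, f(7)=-216, f(8)=2673, f(9)=8667, f(10)=17982, f(11)=27945; answer 27945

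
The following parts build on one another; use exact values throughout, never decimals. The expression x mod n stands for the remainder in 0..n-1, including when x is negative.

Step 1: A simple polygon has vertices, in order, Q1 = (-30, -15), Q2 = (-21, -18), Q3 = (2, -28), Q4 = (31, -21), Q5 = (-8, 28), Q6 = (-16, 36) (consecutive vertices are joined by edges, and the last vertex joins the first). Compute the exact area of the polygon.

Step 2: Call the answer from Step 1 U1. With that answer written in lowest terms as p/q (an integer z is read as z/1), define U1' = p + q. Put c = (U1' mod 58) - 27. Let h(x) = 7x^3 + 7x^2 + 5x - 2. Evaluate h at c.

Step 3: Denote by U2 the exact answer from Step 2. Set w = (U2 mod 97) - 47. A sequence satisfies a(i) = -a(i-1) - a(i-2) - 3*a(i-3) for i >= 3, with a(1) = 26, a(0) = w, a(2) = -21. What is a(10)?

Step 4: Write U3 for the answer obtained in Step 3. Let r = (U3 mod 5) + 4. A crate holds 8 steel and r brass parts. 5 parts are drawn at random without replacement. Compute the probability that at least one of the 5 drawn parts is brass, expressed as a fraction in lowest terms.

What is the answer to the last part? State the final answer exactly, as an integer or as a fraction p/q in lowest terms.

Step 1: cross terms: (-30*-18 - -21*-15)=225, (-21*-28 - 2*-18)=624, (2*-21 - 31*-28)=826, (31*28 - -8*-21)=700, (-8*36 - -16*28)=160, (-16*-15 - -30*36)=1320; twice the area = |3855| = 3855; area = 3855/2; answer 3855/2
Step 2: U1 = 3855/2; threaded value p + q = 3857; c = 2; 7*(2)^3 + 7*(2)^2 + 5*(2)^1 - 2 = (56) + (28) + (10) + (-2) = 92; answer 92
Step 3: U2 = 92; w = 45; a(3) = -1*(-21) - 1*(26) - 3*(45) = -140; iterating: a(3)=-140, a(4)=83, a(5)=120, a(6)=217, a(7)=-586, a(8)=9, a(9)=-74, a(10)=1823; answer 1823
Step 4: U3 = 1823; r = 7; total draws C(15,5) = 3003; complement C(8,5) = 56; favorable 3003 - 56 = 2947; P = 421/429; answer 421/429

421/429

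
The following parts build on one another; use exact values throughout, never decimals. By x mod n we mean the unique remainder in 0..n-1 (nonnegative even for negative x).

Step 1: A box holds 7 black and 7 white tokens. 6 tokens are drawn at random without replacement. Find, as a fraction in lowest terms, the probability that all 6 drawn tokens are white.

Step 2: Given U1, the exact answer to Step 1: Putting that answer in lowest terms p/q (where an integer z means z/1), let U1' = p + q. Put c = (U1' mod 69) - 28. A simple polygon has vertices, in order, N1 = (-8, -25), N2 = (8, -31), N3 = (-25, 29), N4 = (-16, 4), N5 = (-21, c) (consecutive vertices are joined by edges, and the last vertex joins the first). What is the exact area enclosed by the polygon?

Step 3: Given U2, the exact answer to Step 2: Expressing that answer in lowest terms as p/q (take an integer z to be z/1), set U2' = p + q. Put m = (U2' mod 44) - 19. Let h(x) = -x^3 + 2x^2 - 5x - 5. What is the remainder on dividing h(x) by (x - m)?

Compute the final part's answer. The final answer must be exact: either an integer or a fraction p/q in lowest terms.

3895

Step 1: total draws C(14,6) = 3003; favorable C(7,6) = 7; P = 1/429; answer 1/429
Step 2: U1 = 1/429; threaded value p + q = 430; c = -12; cross terms: (-8*-31 - 8*-25)=448, (8*29 - -25*-31)=-543, (-25*4 - -16*29)=364, (-16*-12 - -21*4)=276, (-21*-25 - -8*-12)=429; twice the area = |974| = 974; area = 487; answer 487
Step 3: U2 = 487; threaded value p + q = 488; m = -15; remainder = value at the root: -1*(-15)^3 + 2*(-15)^2 - 5*(-15)^1 - 5 = (3375) + (450) + (75) + (-5) = 3895; answer 3895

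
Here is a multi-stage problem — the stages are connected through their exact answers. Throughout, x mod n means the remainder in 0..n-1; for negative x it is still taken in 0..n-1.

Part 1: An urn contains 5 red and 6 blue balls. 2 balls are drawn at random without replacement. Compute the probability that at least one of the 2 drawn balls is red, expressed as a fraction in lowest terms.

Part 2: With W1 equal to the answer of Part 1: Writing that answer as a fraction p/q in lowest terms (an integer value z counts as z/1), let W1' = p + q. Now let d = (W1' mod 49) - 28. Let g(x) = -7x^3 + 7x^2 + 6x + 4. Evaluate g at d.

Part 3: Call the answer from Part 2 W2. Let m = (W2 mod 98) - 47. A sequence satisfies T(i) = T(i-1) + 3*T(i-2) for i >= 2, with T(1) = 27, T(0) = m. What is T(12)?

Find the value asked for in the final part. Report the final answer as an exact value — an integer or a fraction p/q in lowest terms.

61683

Part 1: total draws C(11,2) = 55; complement C(6,2) = 15; favorable 55 - 15 = 40; P = 8/11; answer 8/11
Part 2: W1 = 8/11; threaded value p + q = 19; d = -9; -7*(-9)^3 + 7*(-9)^2 + 6*(-9)^1 + 4 = (5103) + (567) + (-54) + (4) = 5620; answer 5620
Part 3: W2 = 5620; m = -13; T(2) = 1*(27) + 3*(-13) = -12; iterating: T(2)=-12, T(3)=69, T(4)=33, T(5)=240, T(6)=339, T(7)=1059, T(8)=2076, T(9)=5253, T(10)=11481, T(11)=27240, T(12)=61683; answer 61683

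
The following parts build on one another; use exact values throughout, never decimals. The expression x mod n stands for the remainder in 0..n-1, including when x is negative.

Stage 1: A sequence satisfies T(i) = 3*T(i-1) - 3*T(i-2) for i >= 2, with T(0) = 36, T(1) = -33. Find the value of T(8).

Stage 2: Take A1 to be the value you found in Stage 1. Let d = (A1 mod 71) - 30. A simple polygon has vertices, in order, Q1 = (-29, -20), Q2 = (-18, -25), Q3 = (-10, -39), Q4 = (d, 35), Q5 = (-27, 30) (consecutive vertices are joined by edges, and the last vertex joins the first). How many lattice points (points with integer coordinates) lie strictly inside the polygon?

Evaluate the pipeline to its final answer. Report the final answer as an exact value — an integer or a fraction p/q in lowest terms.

Stage 1: T(2) = 3*(-33) - 3*(36) = -207; iterating: T(2)=-207, T(3)=-522, T(4)=-945, T(5)=-1269, T(6)=-972, T(7)=891, T(8)=5589; answer 5589
Stage 2: A1 = 5589; d = 21; cross terms: (-29*-25 - -18*-20)=365, (-18*-39 - -10*-25)=452, (-10*35 - 21*-39)=469, (21*30 - -27*35)=1575, (-27*-20 - -29*30)=1410; twice the area = |4271| = 4271; area = 4271/2; boundary points = 1 + 2 + 1 + 1 + 2 = 7; strictly interior points = area - boundary/2 + 1 = 2133; answer 2133

2133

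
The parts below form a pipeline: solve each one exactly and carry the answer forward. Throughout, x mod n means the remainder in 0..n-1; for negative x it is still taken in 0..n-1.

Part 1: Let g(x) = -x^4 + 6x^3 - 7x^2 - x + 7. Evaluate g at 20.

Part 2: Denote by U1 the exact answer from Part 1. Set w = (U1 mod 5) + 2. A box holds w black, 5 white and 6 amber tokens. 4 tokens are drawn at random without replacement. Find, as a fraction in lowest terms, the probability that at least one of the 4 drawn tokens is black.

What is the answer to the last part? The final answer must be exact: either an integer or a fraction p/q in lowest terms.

Part 1: -1*(20)^4 + 6*(20)^3 - 7*(20)^2 - 1*(20)^1 + 7 = (-160000) + (48000) + (-2800) + (-20) + (7) = -114813; answer -114813
Part 2: U1 = -114813; w = 4; total draws C(15,4) = 1365; complement C(11,4) = 330; favorable 1365 - 330 = 1035; P = 69/91; answer 69/91

69/91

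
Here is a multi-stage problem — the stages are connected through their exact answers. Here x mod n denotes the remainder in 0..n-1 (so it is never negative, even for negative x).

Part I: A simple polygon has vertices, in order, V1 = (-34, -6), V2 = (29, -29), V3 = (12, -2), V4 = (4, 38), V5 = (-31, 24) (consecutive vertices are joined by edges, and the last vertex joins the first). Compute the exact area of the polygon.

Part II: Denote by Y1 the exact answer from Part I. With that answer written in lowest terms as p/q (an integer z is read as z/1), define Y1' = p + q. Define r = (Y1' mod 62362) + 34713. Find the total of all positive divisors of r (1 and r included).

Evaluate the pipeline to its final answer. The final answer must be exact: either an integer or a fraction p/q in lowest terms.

Part I: cross terms: (-34*-29 - 29*-6)=1160, (29*-2 - 12*-29)=290, (12*38 - 4*-2)=464, (4*24 - -31*38)=1274, (-31*-6 - -34*24)=1002; twice the area = |4190| = 4190; area = 2095; answer 2095
Part II: Y1 = 2095; threaded value p + q = 2096; r = 36809; 36809 is prime, so its only divisors are 1 and 36809; sigma = 1 + 36809 = 36810; answer 36810

36810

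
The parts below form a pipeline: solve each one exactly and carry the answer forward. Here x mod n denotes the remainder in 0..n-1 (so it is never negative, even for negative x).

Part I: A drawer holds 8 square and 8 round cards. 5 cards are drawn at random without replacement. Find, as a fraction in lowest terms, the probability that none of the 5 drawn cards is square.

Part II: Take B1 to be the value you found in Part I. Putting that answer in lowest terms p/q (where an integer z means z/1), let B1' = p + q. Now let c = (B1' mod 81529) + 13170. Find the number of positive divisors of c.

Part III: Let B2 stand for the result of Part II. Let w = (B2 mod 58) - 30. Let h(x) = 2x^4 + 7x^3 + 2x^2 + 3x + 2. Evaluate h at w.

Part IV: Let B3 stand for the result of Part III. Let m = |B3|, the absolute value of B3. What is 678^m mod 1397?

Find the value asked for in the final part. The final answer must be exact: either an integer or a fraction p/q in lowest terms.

993

Part I: total draws C(16,5) = 4368; favorable C(8,5) = 56; P = 1/78; answer 1/78
Part II: B1 = 1/78; threaded value p + q = 79; c = 13249; 13249 is prime, so its only divisors are 1 and 13249; count = 2; answer 2
Part III: B2 = 2; w = -28; 2*(-28)^4 + 7*(-28)^3 + 2*(-28)^2 + 3*(-28)^1 + 2 = (1229312) + (-153664) + (1568) + (-84) + (2) = 1077134; answer 1077134
Part IV: B3 = 1077134; m = 1077134; squarings mod 1397: 678^1=678, 678^2=71, 678^4=850, 678^8=251, 678^16=136, 678^32=335, 678^64=465, 678^128=1087, 678^256=1104, 678^512=632, 678^1024=1279, 678^2048=1351, 678^4096=719, 678^8192=71, 678^16384=850, 678^32768=251, 678^65536=136, 678^131072=335, 678^262144=465, 678^524288=1087, 678^1048576=1104; 678^1077134 = 678^2 * 678^4 * 678^8 * 678^128 * 678^256 * 678^512 * 678^1024 * 678^2048 * 678^8192 * 678^16384 * 678^1048576 = 993 (mod 1397); answer 993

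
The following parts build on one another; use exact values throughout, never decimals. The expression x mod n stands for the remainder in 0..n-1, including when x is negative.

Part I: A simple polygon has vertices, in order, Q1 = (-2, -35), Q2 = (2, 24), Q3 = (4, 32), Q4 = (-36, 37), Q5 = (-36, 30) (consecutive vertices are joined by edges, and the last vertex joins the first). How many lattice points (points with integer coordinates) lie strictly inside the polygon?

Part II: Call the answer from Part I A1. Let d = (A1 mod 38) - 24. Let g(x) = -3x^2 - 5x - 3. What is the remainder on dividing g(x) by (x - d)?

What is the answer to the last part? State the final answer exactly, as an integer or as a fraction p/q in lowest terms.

-81

Part I: cross terms: (-2*24 - 2*-35)=22, (2*32 - 4*24)=-32, (4*37 - -36*32)=1300, (-36*30 - -36*37)=252, (-36*-35 - -2*30)=1320; twice the area = |2862| = 2862; area = 1431; boundary points = 1 + 2 + 5 + 7 + 1 = 16; strictly interior points = area - boundary/2 + 1 = 1424; answer 1424
Part II: A1 = 1424; d = -6; remainder = value at the root: -3*(-6)^2 - 5*(-6)^1 - 3 = (-108) + (30) + (-3) = -81; answer -81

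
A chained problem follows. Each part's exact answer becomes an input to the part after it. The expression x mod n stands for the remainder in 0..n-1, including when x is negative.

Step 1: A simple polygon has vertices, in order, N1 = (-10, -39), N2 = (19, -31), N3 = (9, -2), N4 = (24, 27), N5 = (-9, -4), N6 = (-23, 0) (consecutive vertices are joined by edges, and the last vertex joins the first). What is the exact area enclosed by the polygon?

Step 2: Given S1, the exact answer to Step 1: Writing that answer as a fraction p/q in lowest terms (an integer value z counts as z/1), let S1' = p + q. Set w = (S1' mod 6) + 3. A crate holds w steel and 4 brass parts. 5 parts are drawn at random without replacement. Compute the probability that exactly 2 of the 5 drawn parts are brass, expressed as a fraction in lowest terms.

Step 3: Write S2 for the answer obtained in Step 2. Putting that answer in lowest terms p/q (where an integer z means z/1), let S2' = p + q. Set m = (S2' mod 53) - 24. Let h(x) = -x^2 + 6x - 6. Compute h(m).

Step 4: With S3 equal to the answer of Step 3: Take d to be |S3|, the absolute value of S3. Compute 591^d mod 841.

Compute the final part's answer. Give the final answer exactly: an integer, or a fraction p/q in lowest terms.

Step 1: cross terms: (-10*-31 - 19*-39)=1051, (19*-2 - 9*-31)=241, (9*27 - 24*-2)=291, (24*-4 - -9*27)=147, (-9*0 - -23*-4)=-92, (-23*-39 - -10*0)=897; twice the area = |2535| = 2535; area = 2535/2; answer 2535/2
Step 2: S1 = 2535/2; threaded value p + q = 2537; w = 8; total draws C(12,5) = 792; favorable C(4,2)*C(8,3) = 336; P = 14/33; answer 14/33
Step 3: S2 = 14/33; threaded value p + q = 47; m = 23; -1*(23)^2 + 6*(23)^1 - 6 = (-529) + (138) + (-6) = -397; answer -397
Step 4: S3 = -397; d = 397; squarings mod 841: 591^1=591, 591^2=266, 591^4=112, 591^8=770, 591^16=836, 591^32=25, 591^64=625, 591^128=401, 591^256=170; 591^397 = 591^1 * 591^4 * 591^8 * 591^128 * 591^256 = 652 (mod 841); answer 652

652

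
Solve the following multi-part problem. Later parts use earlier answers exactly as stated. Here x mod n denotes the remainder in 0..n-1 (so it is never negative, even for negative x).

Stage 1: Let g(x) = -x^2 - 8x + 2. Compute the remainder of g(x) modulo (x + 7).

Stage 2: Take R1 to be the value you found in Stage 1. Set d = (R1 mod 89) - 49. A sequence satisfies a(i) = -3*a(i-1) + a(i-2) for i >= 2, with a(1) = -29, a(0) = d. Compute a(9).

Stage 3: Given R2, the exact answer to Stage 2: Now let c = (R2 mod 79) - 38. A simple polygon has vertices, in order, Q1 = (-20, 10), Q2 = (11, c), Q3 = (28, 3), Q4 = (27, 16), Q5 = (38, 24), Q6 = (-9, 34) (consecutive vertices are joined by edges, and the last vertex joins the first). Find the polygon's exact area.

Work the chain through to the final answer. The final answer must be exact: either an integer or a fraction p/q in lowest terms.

1718

Stage 1: remainder = value at the root: -1*(-7)^2 - 8*(-7)^1 + 2 = (-49) + (56) + (2) = 9; answer 9
Stage 2: R1 = 9; d = -40; a(2) = -3*(-29) + 1*(-40) = 47; iterating: a(2)=47, a(3)=-170, a(4)=557, a(5)=-1841, a(6)=6080, a(7)=-20081, a(8)=66323, a(9)=-219050; answer -219050
Stage 3: R2 = -219050; c = -21; cross terms: (-20*-21 - 11*10)=310, (11*3 - 28*-21)=621, (28*16 - 27*3)=367, (27*24 - 38*16)=40, (38*34 - -9*24)=1508, (-9*10 - -20*34)=590; twice the area = |3436| = 3436; area = 1718; answer 1718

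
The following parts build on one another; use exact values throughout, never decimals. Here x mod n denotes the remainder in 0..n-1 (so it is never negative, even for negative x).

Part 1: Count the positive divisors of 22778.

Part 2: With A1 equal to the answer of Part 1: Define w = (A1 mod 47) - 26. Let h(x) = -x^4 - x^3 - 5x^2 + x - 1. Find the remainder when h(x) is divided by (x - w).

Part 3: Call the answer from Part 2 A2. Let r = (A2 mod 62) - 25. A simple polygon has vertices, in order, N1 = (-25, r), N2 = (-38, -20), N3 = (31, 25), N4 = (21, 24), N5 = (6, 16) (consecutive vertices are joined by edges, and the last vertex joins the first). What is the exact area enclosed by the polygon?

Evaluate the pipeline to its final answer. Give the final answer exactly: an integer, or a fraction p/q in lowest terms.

Part 1: 22778 = 2 * 7 * 1627; number of divisors = (1+1) * (1+1) * (1+1) = 8; answer 8
Part 2: A1 = 8; w = -18; remainder = value at the root: -1*(-18)^4 - 1*(-18)^3 - 5*(-18)^2 + 1*(-18)^1 - 1 = (-104976) + (5832) + (-1620) + (-18) + (-1) = -100783; answer -100783
Part 3: A2 = -100783; r = 4; cross terms: (-25*-20 - -38*4)=652, (-38*25 - 31*-20)=-330, (31*24 - 21*25)=219, (21*16 - 6*24)=192, (6*4 - -25*16)=424; twice the area = |1157| = 1157; area = 1157/2; answer 1157/2

1157/2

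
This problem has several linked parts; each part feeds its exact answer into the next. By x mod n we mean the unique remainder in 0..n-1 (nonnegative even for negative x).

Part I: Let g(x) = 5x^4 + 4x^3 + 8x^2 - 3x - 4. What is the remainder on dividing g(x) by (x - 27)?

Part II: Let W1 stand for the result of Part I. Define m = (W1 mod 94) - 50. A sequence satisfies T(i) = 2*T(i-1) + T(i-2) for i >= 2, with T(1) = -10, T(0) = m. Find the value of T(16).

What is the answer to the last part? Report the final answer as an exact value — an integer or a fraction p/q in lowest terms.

Part I: remainder = value at the root: 5*(27)^4 + 4*(27)^3 + 8*(27)^2 - 3*(27)^1 - 4 = (2657205) + (78732) + (5832) + (-81) + (-4) = 2741684; answer 2741684
Part II: W1 = 2741684; m = 30; T(2) = 2*(-10) + 1*(30) = 10; iterating: T(2)=10, T(3)=10, T(4)=30, T(5)=70, T(6)=170, T(7)=410, T(8)=990, T(9)=2390, T(10)=5770, T(11)=13930, T(12)=33630, T(13)=81190, T(14)=196010, T(15)=473210, T(16)=1142430; answer 1142430

1142430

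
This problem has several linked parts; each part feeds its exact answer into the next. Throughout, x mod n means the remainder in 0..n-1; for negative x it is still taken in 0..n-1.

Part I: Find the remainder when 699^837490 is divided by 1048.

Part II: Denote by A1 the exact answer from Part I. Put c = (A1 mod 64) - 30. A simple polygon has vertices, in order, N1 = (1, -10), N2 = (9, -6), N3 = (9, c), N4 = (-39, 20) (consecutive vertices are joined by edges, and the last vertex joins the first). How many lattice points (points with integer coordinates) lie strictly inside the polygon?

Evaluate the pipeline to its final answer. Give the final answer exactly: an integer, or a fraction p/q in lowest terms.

217

Part I: squarings mod 1048: 699^1=699, 699^2=233, 699^4=841, 699^8=929, 699^16=537, 699^32=169, 699^64=265, 699^128=9, 699^256=81, 699^512=273, 699^1024=121, 699^2048=1017, 699^4096=961, 699^8192=233, 699^16384=841, 699^32768=929, 699^65536=537, 699^131072=169, 699^262144=265, 699^524288=9; 699^837490 = 699^2 * 699^16 * 699^32 * 699^64 * 699^256 * 699^512 * 699^1024 * 699^16384 * 699^32768 * 699^262144 * 699^524288 = 473 (mod 1048); answer 473
Part II: A1 = 473; c = -5; cross terms: (1*-6 - 9*-10)=84, (9*-5 - 9*-6)=9, (9*20 - -39*-5)=-15, (-39*-10 - 1*20)=370; twice the area = |448| = 448; area = 224; boundary points = 4 + 1 + 1 + 10 = 16; strictly interior points = area - boundary/2 + 1 = 217; answer 217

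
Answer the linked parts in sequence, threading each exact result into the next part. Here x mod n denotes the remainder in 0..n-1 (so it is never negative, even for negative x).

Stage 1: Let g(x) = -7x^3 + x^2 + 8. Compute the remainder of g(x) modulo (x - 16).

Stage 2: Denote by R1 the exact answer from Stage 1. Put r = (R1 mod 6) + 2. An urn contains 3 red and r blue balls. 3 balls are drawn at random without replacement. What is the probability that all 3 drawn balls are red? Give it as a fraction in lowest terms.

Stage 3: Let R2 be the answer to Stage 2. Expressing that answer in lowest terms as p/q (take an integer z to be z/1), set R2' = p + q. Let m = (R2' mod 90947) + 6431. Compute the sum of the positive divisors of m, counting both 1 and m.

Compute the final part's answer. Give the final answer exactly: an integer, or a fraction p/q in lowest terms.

Stage 1: remainder = value at the root: -7*(16)^3 + 1*(16)^2 + 8 = (-28672) + (256) + (8) = -28408; answer -28408
Stage 2: R1 = -28408; r = 4; total draws C(7,3) = 35; favorable C(3,3) = 1; P = 1/35; answer 1/35
Stage 3: R2 = 1/35; threaded value p + q = 36; m = 6467; 6467 = 29 * 223; sigma = (1 + 29) * (1 + 223) = 30 * 224 = 6720; answer 6720

6720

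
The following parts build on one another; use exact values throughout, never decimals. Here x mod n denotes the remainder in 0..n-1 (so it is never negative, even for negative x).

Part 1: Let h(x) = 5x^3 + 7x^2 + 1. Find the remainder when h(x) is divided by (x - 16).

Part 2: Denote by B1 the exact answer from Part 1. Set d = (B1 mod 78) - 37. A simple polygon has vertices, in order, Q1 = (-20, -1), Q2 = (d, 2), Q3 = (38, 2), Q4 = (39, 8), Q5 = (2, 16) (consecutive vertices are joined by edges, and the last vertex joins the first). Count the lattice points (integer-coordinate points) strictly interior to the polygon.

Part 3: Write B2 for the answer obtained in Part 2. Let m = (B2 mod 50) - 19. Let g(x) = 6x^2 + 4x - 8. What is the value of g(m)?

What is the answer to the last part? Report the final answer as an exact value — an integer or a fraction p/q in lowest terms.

Part 1: remainder = value at the root: 5*(16)^3 + 7*(16)^2 + 1 = (20480) + (1792) + (1) = 22273; answer 22273
Part 2: B1 = 22273; d = 6; cross terms: (-20*2 - 6*-1)=-34, (6*2 - 38*2)=-64, (38*8 - 39*2)=226, (39*16 - 2*8)=608, (2*-1 - -20*16)=318; twice the area = |1054| = 1054; area = 527; boundary points = 1 + 32 + 1 + 1 + 1 = 36; strictly interior points = area - boundary/2 + 1 = 510; answer 510
Part 3: B2 = 510; m = -9; 6*(-9)^2 + 4*(-9)^1 - 8 = (486) + (-36) + (-8) = 442; answer 442

442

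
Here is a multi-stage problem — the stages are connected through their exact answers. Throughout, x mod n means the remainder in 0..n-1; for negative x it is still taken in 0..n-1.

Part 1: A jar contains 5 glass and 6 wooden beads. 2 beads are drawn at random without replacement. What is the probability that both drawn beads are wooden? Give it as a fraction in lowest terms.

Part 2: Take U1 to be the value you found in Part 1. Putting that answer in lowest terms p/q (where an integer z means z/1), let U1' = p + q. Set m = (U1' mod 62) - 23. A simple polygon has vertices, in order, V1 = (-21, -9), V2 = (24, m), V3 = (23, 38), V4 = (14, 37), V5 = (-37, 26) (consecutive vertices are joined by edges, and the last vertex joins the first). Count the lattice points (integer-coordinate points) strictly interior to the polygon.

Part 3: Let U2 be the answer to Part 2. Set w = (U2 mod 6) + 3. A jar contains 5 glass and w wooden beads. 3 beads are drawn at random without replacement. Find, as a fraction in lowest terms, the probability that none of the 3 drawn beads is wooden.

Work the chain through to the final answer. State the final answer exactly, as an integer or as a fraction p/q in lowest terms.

1/12

Part 1: total draws C(11,2) = 55; favorable C(6,2) = 15; P = 3/11; answer 3/11
Part 2: U1 = 3/11; threaded value p + q = 14; m = -9; cross terms: (-21*-9 - 24*-9)=405, (24*38 - 23*-9)=1119, (23*37 - 14*38)=319, (14*26 - -37*37)=1733, (-37*-9 - -21*26)=879; twice the area = |4455| = 4455; area = 4455/2; boundary points = 45 + 1 + 1 + 1 + 1 = 49; strictly interior points = area - boundary/2 + 1 = 2204; answer 2204
Part 3: U2 = 2204; w = 5; total draws C(10,3) = 120; favorable C(5,3) = 10; P = 1/12; answer 1/12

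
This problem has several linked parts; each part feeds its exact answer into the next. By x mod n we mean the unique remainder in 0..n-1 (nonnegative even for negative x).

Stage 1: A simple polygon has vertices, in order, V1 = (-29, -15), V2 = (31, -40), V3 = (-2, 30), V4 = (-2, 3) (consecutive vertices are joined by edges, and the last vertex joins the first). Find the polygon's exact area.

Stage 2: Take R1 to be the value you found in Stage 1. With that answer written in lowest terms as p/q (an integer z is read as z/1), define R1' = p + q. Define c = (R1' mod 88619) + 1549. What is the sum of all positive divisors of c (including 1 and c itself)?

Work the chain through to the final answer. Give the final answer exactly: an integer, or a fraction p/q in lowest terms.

Stage 1: cross terms: (-29*-40 - 31*-15)=1625, (31*30 - -2*-40)=850, (-2*3 - -2*30)=54, (-2*-15 - -29*3)=117; twice the area = |2646| = 2646; area = 1323; answer 1323
Stage 2: R1 = 1323; threaded value p + q = 1324; c = 2873; 2873 = 13^2 * 17; sigma = (1 + 13 + 169) * (1 + 17) = 183 * 18 = 3294; answer 3294

3294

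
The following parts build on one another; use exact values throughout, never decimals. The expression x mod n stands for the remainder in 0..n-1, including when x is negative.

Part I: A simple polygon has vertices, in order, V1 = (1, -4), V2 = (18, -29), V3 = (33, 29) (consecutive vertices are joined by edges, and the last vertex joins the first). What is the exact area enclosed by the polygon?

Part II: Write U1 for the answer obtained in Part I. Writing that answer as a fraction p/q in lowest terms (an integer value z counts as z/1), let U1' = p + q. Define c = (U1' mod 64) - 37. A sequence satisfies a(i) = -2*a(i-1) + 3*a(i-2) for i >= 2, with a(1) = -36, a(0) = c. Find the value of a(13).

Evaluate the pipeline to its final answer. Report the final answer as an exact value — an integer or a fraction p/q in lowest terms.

Part I: cross terms: (1*-29 - 18*-4)=43, (18*29 - 33*-29)=1479, (33*-4 - 1*29)=-161; twice the area = |1361| = 1361; area = 1361/2; answer 1361/2
Part II: U1 = 1361/2; threaded value p + q = 1363; c = -18; a(2) = -2*(-36) + 3*(-18) = 18; iterating: a(2)=18, a(3)=-144, a(4)=342, a(5)=-1116, a(6)=3258, a(7)=-9864, a(8)=29502, a(9)=-88596, a(10)=265698, a(11)=-797184, a(12)=2391462, a(13)=-7174476; answer -7174476

-7174476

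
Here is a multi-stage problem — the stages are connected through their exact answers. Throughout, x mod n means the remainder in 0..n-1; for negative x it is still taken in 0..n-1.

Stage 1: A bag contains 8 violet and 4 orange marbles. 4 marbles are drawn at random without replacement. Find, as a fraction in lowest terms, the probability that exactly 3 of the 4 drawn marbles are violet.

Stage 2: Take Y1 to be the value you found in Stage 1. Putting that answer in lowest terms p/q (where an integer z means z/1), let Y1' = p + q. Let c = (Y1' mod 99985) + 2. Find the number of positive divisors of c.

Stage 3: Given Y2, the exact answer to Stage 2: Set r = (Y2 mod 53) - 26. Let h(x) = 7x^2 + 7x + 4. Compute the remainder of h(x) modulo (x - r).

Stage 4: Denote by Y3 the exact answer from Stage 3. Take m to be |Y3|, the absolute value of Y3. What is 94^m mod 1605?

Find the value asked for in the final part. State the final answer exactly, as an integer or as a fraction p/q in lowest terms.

1501

Stage 1: total draws C(12,4) = 495; favorable C(8,3)*C(4,1) = 224; P = 224/495; answer 224/495
Stage 2: Y1 = 224/495; threaded value p + q = 719; c = 721; 721 = 7 * 103; number of divisors = (1+1) * (1+1) = 4; answer 4
Stage 3: Y2 = 4; r = -22; remainder = value at the root: 7*(-22)^2 + 7*(-22)^1 + 4 = (3388) + (-154) + (4) = 3238; answer 3238
Stage 4: Y3 = 3238; m = 3238; squarings mod 1605: 94^1=94, 94^2=811, 94^4=1276, 94^8=706, 94^16=886, 94^32=151, 94^64=331, 94^128=421, 94^256=691, 94^512=796, 94^1024=1246, 94^2048=481; 94^3238 = 94^2 * 94^4 * 94^32 * 94^128 * 94^1024 * 94^2048 = 1501 (mod 1605); answer 1501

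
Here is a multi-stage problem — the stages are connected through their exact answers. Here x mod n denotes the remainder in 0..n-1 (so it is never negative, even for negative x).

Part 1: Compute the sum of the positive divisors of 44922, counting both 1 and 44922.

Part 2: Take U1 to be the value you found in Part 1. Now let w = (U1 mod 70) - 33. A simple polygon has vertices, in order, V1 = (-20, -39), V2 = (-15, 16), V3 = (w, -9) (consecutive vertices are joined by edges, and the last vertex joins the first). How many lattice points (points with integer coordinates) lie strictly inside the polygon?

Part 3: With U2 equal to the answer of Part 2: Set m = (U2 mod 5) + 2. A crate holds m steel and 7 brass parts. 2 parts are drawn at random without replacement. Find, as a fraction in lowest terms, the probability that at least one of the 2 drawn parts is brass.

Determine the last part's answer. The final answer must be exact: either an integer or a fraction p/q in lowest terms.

Part 1: 44922 = 2 * 3 * 7487; sigma = (1 + 2) * (1 + 3) * (1 + 7487) = 3 * 4 * 7488 = 89856; answer 89856
Part 2: U1 = 89856; w = 13; cross terms: (-20*16 - -15*-39)=-905, (-15*-9 - 13*16)=-73, (13*-39 - -20*-9)=-687; twice the area = |-1665| = 1665; area = 1665/2; boundary points = 5 + 1 + 3 = 9; strictly interior points = area - boundary/2 + 1 = 829; answer 829
Part 3: U2 = 829; m = 6; total draws C(13,2) = 78; complement C(6,2) = 15; favorable 78 - 15 = 63; P = 21/26; answer 21/26

21/26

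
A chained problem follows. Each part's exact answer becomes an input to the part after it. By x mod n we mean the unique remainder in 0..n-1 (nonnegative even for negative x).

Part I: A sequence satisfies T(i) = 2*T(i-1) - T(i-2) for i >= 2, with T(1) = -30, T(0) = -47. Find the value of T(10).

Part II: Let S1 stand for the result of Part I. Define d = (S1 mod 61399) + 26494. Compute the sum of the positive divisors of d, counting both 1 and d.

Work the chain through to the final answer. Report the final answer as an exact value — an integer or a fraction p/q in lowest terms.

Part I: T(2) = 2*(-30) - 1*(-47) = -13; iterating: T(2)=-13, T(3)=4, T(4)=21, T(5)=38, T(6)=55, T(7)=72, T(8)=89, T(9)=106, T(10)=123; answer 123
Part II: S1 = 123; d = 26617; 26617 = 43 * 619; sigma = (1 + 43) * (1 + 619) = 44 * 620 = 27280; answer 27280

27280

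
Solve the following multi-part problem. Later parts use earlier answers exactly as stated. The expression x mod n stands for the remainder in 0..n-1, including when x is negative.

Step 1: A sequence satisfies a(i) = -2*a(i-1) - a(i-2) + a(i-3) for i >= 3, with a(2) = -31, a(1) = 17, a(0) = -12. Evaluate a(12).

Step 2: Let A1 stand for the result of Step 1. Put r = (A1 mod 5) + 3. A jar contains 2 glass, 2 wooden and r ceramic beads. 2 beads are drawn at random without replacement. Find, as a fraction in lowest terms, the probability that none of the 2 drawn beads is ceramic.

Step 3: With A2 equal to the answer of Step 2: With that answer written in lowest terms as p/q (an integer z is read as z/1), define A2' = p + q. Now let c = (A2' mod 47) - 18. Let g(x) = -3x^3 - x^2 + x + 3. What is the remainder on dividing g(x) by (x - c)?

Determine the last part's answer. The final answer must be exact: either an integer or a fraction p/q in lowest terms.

4

Step 1: a(3) = -2*(-31) - 1*(17) + 1*(-12) = 33; iterating: a(3)=33, a(4)=-18, a(5)=-28, a(6)=107, a(7)=-204, a(8)=273, a(9)=-235, a(10)=-7, a(11)=522, a(12)=-1272; answer -1272
Step 2: A1 = -1272; r = 6; total draws C(10,2) = 45; favorable C(4,2) = 6; P = 2/15; answer 2/15
Step 3: A2 = 2/15; threaded value p + q = 17; c = -1; remainder = value at the root: -3*(-1)^3 - 1*(-1)^2 + 1*(-1)^1 + 3 = (3) + (-1) + (-1) + (3) = 4; answer 4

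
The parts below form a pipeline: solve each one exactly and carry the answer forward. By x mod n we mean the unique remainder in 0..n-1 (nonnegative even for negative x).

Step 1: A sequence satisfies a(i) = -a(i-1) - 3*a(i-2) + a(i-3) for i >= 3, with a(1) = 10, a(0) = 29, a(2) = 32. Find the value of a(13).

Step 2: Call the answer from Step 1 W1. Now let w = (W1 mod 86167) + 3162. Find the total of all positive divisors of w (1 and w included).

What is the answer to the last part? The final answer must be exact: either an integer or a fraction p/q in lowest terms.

Step 1: a(3) = -1*(32) - 3*(10) + 1*(29) = -33; iterating: a(3)=-33, a(4)=-53, a(5)=184, a(6)=-58, a(7)=-547, a(8)=905, a(9)=678, a(10)=-3940, a(11)=2811, a(12)=9687, a(13)=-22060; answer -22060
Step 2: W1 = -22060; w = 67269; 67269 = 3 * 17 * 1319; sigma = (1 + 3) * (1 + 17) * (1 + 1319) = 4 * 18 * 1320 = 95040; answer 95040

95040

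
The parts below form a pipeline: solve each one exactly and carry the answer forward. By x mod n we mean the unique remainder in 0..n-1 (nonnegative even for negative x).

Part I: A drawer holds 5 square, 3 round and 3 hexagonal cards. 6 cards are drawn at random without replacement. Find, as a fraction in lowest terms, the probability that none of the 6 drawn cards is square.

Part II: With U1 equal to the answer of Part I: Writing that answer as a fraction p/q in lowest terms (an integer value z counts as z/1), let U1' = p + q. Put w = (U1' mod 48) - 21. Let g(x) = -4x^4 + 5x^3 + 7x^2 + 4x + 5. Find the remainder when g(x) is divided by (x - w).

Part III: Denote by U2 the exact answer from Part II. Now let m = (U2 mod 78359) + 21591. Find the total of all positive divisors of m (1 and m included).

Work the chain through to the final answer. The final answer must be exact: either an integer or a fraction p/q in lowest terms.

90144

Part I: total draws C(11,6) = 462; favorable C(6,6) = 1; P = 1/462; answer 1/462
Part II: U1 = 1/462; threaded value p + q = 463; w = 10; remainder = value at the root: -4*(10)^4 + 5*(10)^3 + 7*(10)^2 + 4*(10)^1 + 5 = (-40000) + (5000) + (700) + (40) + (5) = -34255; answer -34255
Part III: U2 = -34255; m = 65695; 65695 = 5 * 7 * 1877; sigma = (1 + 5) * (1 + 7) * (1 + 1877) = 6 * 8 * 1878 = 90144; answer 90144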